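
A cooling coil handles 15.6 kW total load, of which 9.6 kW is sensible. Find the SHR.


SHR = Q_sensible / Q_total
SHR = 9.6 / 15.6
SHR = 0.615

0.615


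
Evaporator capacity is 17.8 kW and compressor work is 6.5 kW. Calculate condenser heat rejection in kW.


Q_cond = Q_evap + W
Q_cond = 17.8 + 6.5
Q_cond = 24.3 kW

24.3


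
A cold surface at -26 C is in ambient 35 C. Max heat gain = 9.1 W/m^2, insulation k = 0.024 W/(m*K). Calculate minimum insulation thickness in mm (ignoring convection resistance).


dT = 35 - (-26) = 61 K
thickness = k * dT / q_max * 1000
thickness = 0.024 * 61 / 9.1 * 1000
thickness = 160.9 mm

160.9


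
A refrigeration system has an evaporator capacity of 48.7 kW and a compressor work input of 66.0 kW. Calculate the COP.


COP = Q_evap / W
COP = 48.7 / 66.0
COP = 0.738

0.738


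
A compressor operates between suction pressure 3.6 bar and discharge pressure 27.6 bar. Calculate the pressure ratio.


PR = P_high / P_low
PR = 27.6 / 3.6
PR = 7.667

7.667


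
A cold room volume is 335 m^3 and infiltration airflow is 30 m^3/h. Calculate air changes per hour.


ACH = flow / volume
ACH = 30 / 335
ACH = 0.09

0.09


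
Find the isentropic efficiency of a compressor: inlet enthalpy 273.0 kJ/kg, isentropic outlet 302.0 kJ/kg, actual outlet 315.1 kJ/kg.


dh_ideal = 302.0 - 273.0 = 29.0 kJ/kg
dh_actual = 315.1 - 273.0 = 42.1 kJ/kg
eta_s = dh_ideal / dh_actual = 29.0 / 42.1
eta_s = 0.6888

0.6888


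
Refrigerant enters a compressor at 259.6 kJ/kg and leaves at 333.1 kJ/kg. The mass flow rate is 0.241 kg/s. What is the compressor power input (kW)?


dh = 333.1 - 259.6 = 73.5 kJ/kg
W = m_dot * dh = 0.241 * 73.5 = 17.71 kW

17.71


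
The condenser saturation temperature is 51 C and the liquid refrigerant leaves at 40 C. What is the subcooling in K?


Subcooling = T_cond - T_liquid
Subcooling = 51 - 40
Subcooling = 11 K

11


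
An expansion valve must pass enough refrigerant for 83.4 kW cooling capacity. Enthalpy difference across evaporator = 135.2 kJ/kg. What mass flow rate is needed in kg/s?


m_dot = Q / dh
m_dot = 83.4 / 135.2
m_dot = 0.6169 kg/s

0.6169


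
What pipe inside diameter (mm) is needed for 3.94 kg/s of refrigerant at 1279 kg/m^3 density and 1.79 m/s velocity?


A = m_dot / (rho * v) = 3.94 / (1279 * 1.79) = 0.001720967411 m^2
d = sqrt(4*A/pi) * 1000
d = 46.8 mm

46.8


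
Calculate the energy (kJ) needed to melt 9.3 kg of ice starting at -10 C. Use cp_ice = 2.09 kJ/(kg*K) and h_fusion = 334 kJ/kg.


Sensible heat = cp * dT = 2.09 * 10 = 20.9 kJ/kg
Total per kg = 20.9 + 334 = 354.9 kJ/kg
Q = m * total = 9.3 * 354.9
Q = 3300.6 kJ

3300.6


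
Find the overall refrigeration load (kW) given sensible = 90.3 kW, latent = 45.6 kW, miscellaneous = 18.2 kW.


Q_total = Q_s + Q_l + Q_misc
Q_total = 90.3 + 45.6 + 18.2
Q_total = 154.1 kW

154.1


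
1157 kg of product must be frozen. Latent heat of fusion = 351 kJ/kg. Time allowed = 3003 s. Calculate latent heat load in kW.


Q_lat = m * h_fg / t
Q_lat = 1157 * 351 / 3003
Q_lat = 135.23 kW

135.23


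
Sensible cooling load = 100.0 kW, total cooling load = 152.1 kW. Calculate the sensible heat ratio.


SHR = Q_sensible / Q_total
SHR = 100.0 / 152.1
SHR = 0.657

0.657


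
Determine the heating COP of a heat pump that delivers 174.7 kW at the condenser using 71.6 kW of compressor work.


COP_hp = Q_cond / W
COP_hp = 174.7 / 71.6
COP_hp = 2.44

2.44


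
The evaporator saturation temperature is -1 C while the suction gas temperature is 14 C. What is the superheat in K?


Superheat = T_suction - T_evap
Superheat = 14 - (-1)
Superheat = 15 K

15


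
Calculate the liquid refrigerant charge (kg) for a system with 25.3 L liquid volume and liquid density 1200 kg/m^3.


Charge = V * rho / 1000
Charge = 25.3 * 1200 / 1000
Charge = 30.36 kg

30.36


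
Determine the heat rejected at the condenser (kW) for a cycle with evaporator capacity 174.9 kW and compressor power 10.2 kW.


Q_cond = Q_evap + W
Q_cond = 174.9 + 10.2
Q_cond = 185.1 kW

185.1


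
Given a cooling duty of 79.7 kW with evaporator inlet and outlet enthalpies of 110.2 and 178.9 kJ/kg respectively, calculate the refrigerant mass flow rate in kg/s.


dh = 178.9 - 110.2 = 68.7 kJ/kg
m_dot = Q / dh = 79.7 / 68.7 = 1.1601 kg/s

1.1601


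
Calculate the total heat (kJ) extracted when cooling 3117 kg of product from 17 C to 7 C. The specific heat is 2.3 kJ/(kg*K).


dT = 17 - (7) = 10 K
Q = m * cp * dT = 3117 * 2.3 * 10
Q = 71691 kJ

71691


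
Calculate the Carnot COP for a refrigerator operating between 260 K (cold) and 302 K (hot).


dT = 302 - 260 = 42 K
COP_carnot = T_cold / dT = 260 / 42
COP_carnot = 6.19

6.19


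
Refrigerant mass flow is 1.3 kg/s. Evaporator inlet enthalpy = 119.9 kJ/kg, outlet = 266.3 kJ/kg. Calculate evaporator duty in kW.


dh = 266.3 - 119.9 = 146.4 kJ/kg
Q_evap = m_dot * dh = 1.3 * 146.4
Q_evap = 190.32 kW

190.32


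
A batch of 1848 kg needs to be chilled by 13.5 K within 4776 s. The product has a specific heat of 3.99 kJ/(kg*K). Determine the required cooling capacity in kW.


Q = m * cp * dT / t
Q = 1848 * 3.99 * 13.5 / 4776
Q = 20.842 kW

20.842


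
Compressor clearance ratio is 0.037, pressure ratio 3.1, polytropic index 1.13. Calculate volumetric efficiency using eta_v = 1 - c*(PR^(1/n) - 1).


PR^(1/n) = 3.1^(1/1.13) = 2.72165678
eta_v = 1 - 0.037 * (2.72165678 - 1)
eta_v = 0.9363

0.9363


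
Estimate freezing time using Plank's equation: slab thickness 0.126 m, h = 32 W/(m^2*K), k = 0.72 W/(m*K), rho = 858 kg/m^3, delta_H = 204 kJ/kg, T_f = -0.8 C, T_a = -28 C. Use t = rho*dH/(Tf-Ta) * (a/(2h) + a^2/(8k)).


dT = -0.8 - (-28) = 27.2 K
term1 = a/(2h) = 0.126/(2*32) = 0.00196875
term2 = a^2/(8k) = 0.126^2/(8*0.72) = 0.00275625
t = rho*dH*1000/dT * (term1 + term2)
t = 858*204*1000/27.2 * (0.00196875 + 0.00275625)
t = 30405 s

30405


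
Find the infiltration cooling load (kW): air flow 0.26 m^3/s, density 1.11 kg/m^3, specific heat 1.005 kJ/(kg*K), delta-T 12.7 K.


Q = V_dot * rho * cp * dT
Q = 0.26 * 1.11 * 1.005 * 12.7
Q = 3.684 kW

3.684


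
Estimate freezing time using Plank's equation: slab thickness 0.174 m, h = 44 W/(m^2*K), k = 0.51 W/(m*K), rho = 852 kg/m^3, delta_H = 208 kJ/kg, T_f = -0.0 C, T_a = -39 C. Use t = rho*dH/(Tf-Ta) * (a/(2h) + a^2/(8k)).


dT = -0.0 - (-39) = 39.0 K
term1 = a/(2h) = 0.174/(2*44) = 0.001977272727
term2 = a^2/(8k) = 0.174^2/(8*0.51) = 0.007420588235
t = rho*dH*1000/dT * (term1 + term2)
t = 852*208*1000/39.0 * (0.001977272727 + 0.007420588235)
t = 42704 s

42704


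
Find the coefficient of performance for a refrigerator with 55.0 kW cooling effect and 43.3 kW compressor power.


COP = Q_evap / W
COP = 55.0 / 43.3
COP = 1.27

1.27


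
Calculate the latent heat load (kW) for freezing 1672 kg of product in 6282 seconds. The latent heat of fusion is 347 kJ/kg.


Q_lat = m * h_fg / t
Q_lat = 1672 * 347 / 6282
Q_lat = 92.36 kW

92.36


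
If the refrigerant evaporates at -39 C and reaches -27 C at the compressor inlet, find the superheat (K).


Superheat = T_suction - T_evap
Superheat = -27 - (-39)
Superheat = 12 K

12


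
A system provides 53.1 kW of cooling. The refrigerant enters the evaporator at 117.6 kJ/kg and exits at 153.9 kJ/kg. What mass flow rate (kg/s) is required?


dh = 153.9 - 117.6 = 36.3 kJ/kg
m_dot = Q / dh = 53.1 / 36.3 = 1.4628 kg/s

1.4628


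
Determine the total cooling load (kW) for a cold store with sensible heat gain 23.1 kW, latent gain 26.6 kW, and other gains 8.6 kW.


Q_total = Q_s + Q_l + Q_misc
Q_total = 23.1 + 26.6 + 8.6
Q_total = 58.3 kW

58.3


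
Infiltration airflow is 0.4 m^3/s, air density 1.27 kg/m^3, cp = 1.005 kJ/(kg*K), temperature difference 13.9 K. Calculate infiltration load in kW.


Q = V_dot * rho * cp * dT
Q = 0.4 * 1.27 * 1.005 * 13.9
Q = 7.097 kW

7.097


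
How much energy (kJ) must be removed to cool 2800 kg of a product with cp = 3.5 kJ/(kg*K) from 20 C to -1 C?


dT = 20 - (-1) = 21 K
Q = m * cp * dT = 2800 * 3.5 * 21
Q = 205800 kJ

205800


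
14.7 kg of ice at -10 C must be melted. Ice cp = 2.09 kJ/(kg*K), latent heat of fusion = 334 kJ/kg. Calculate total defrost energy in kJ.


Sensible heat = cp * dT = 2.09 * 10 = 20.9 kJ/kg
Total per kg = 20.9 + 334 = 354.9 kJ/kg
Q = m * total = 14.7 * 354.9
Q = 5217.0 kJ

5217.0


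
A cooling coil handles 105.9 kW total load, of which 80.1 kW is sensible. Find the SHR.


SHR = Q_sensible / Q_total
SHR = 80.1 / 105.9
SHR = 0.756

0.756


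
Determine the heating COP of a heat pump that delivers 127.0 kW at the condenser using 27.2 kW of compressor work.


COP_hp = Q_cond / W
COP_hp = 127.0 / 27.2
COP_hp = 4.669

4.669


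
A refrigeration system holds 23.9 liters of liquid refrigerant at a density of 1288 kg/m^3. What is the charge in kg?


Charge = V * rho / 1000
Charge = 23.9 * 1288 / 1000
Charge = 30.78 kg

30.78


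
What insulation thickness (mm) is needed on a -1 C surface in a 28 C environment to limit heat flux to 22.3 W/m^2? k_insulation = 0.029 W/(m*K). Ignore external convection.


dT = 28 - (-1) = 29 K
thickness = k * dT / q_max * 1000
thickness = 0.029 * 29 / 22.3 * 1000
thickness = 37.7 mm

37.7


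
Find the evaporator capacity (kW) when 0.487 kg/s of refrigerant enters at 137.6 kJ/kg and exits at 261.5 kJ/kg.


dh = 261.5 - 137.6 = 123.9 kJ/kg
Q_evap = m_dot * dh = 0.487 * 123.9
Q_evap = 60.34 kW

60.34


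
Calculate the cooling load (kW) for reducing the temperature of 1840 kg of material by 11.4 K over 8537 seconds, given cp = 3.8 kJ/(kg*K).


Q = m * cp * dT / t
Q = 1840 * 3.8 * 11.4 / 8537
Q = 9.337 kW

9.337


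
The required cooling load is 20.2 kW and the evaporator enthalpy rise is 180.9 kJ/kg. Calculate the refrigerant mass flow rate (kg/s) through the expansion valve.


m_dot = Q / dh
m_dot = 20.2 / 180.9
m_dot = 0.1117 kg/s

0.1117


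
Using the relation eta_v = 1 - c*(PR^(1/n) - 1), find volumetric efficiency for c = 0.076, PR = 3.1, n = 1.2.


PR^(1/n) = 3.1^(1/1.2) = 2.5672495
eta_v = 1 - 0.076 * (2.5672495 - 1)
eta_v = 0.8809

0.8809


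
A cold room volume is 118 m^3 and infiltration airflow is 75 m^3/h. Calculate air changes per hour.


ACH = flow / volume
ACH = 75 / 118
ACH = 0.636

0.636


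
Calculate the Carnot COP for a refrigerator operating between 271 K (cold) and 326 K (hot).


dT = 326 - 271 = 55 K
COP_carnot = T_cold / dT = 271 / 55
COP_carnot = 4.927

4.927


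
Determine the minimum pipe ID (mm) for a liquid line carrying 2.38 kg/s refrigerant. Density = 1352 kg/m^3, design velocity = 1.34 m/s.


A = m_dot / (rho * v) = 2.38 / (1352 * 1.34) = 0.001313697783 m^2
d = sqrt(4*A/pi) * 1000
d = 40.9 mm

40.9


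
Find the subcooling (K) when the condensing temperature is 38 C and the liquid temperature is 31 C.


Subcooling = T_cond - T_liquid
Subcooling = 38 - 31
Subcooling = 7 K

7


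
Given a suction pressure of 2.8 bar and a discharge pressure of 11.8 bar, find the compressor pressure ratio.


PR = P_high / P_low
PR = 11.8 / 2.8
PR = 4.214

4.214


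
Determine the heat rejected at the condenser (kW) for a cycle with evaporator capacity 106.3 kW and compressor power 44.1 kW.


Q_cond = Q_evap + W
Q_cond = 106.3 + 44.1
Q_cond = 150.4 kW

150.4


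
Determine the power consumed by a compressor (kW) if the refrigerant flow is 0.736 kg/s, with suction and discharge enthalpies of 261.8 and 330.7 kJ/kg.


dh = 330.7 - 261.8 = 68.9 kJ/kg
W = m_dot * dh = 0.736 * 68.9 = 50.71 kW

50.71


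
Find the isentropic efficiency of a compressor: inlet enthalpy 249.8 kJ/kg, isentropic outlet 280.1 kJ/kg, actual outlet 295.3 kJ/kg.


dh_ideal = 280.1 - 249.8 = 30.3 kJ/kg
dh_actual = 295.3 - 249.8 = 45.5 kJ/kg
eta_s = dh_ideal / dh_actual = 30.3 / 45.5
eta_s = 0.6659

0.6659


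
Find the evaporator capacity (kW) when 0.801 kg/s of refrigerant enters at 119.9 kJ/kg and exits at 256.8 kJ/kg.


dh = 256.8 - 119.9 = 136.9 kJ/kg
Q_evap = m_dot * dh = 0.801 * 136.9
Q_evap = 109.66 kW

109.66


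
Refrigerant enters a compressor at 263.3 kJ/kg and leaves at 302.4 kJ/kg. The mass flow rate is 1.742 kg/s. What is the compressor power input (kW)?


dh = 302.4 - 263.3 = 39.1 kJ/kg
W = m_dot * dh = 1.742 * 39.1 = 68.11 kW

68.11


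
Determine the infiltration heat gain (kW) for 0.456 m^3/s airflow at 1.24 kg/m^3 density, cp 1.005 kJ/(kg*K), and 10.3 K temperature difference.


Q = V_dot * rho * cp * dT
Q = 0.456 * 1.24 * 1.005 * 10.3
Q = 5.853 kW

5.853


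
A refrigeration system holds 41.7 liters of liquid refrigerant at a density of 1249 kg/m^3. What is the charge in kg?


Charge = V * rho / 1000
Charge = 41.7 * 1249 / 1000
Charge = 52.08 kg

52.08


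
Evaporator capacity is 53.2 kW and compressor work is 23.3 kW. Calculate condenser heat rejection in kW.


Q_cond = Q_evap + W
Q_cond = 53.2 + 23.3
Q_cond = 76.5 kW

76.5


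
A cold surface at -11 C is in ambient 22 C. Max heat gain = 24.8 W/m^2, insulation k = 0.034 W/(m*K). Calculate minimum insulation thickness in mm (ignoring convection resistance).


dT = 22 - (-11) = 33 K
thickness = k * dT / q_max * 1000
thickness = 0.034 * 33 / 24.8 * 1000
thickness = 45.2 mm

45.2


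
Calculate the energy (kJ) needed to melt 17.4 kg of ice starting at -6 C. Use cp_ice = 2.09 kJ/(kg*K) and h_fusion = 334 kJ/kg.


Sensible heat = cp * dT = 2.09 * 6 = 12.54 kJ/kg
Total per kg = 12.54 + 334 = 346.54 kJ/kg
Q = m * total = 17.4 * 346.54
Q = 6029.8 kJ

6029.8


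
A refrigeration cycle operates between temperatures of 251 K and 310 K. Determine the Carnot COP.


dT = 310 - 251 = 59 K
COP_carnot = T_cold / dT = 251 / 59
COP_carnot = 4.254

4.254


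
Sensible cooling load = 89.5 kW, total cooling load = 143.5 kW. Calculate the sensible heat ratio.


SHR = Q_sensible / Q_total
SHR = 89.5 / 143.5
SHR = 0.624

0.624


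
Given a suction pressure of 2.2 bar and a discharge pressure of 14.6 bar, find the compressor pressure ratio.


PR = P_high / P_low
PR = 14.6 / 2.2
PR = 6.636

6.636


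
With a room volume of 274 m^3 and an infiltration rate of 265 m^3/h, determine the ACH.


ACH = flow / volume
ACH = 265 / 274
ACH = 0.967

0.967


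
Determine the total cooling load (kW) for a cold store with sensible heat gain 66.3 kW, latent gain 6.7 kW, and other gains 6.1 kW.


Q_total = Q_s + Q_l + Q_misc
Q_total = 66.3 + 6.7 + 6.1
Q_total = 79.1 kW

79.1


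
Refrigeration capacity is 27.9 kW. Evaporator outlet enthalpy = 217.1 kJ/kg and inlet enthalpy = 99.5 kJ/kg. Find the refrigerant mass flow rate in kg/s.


dh = 217.1 - 99.5 = 117.6 kJ/kg
m_dot = Q / dh = 27.9 / 117.6 = 0.2372 kg/s

0.2372


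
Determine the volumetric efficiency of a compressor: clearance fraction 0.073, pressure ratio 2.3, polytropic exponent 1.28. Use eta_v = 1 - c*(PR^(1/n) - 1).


PR^(1/n) = 2.3^(1/1.28) = 1.91690183
eta_v = 1 - 0.073 * (1.91690183 - 1)
eta_v = 0.9331

0.9331


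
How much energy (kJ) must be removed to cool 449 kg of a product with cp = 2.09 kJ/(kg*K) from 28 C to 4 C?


dT = 28 - (4) = 24 K
Q = m * cp * dT = 449 * 2.09 * 24
Q = 22522 kJ

22522


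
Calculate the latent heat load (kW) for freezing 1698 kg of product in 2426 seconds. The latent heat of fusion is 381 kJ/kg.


Q_lat = m * h_fg / t
Q_lat = 1698 * 381 / 2426
Q_lat = 266.67 kW

266.67


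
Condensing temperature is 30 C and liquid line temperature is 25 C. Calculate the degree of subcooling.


Subcooling = T_cond - T_liquid
Subcooling = 30 - 25
Subcooling = 5 K

5


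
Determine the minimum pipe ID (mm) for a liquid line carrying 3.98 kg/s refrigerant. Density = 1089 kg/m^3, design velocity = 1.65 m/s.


A = m_dot / (rho * v) = 3.98 / (1089 * 1.65) = 0.002214987339 m^2
d = sqrt(4*A/pi) * 1000
d = 53.1 mm

53.1


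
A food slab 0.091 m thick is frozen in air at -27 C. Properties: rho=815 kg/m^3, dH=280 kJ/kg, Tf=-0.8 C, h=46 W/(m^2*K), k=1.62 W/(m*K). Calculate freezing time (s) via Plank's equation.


dT = -0.8 - (-27) = 26.2 K
term1 = a/(2h) = 0.091/(2*46) = 0.0009891304348
term2 = a^2/(8k) = 0.091^2/(8*1.62) = 0.0006389660494
t = rho*dH*1000/dT * (term1 + term2)
t = 815*280*1000/26.2 * (0.0009891304348 + 0.0006389660494)
t = 14181 s

14181


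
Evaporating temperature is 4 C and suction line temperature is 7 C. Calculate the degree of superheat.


Superheat = T_suction - T_evap
Superheat = 7 - (4)
Superheat = 3 K

3


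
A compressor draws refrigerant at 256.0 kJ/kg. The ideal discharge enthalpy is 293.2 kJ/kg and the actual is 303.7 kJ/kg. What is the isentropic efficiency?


dh_ideal = 293.2 - 256.0 = 37.2 kJ/kg
dh_actual = 303.7 - 256.0 = 47.7 kJ/kg
eta_s = dh_ideal / dh_actual = 37.2 / 47.7
eta_s = 0.7799

0.7799


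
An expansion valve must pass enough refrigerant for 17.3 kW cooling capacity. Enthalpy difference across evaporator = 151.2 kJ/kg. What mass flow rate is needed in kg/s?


m_dot = Q / dh
m_dot = 17.3 / 151.2
m_dot = 0.1144 kg/s

0.1144


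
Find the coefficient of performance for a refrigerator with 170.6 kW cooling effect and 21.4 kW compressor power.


COP = Q_evap / W
COP = 170.6 / 21.4
COP = 7.972

7.972


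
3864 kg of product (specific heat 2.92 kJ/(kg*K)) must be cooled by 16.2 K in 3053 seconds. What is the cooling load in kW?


Q = m * cp * dT / t
Q = 3864 * 2.92 * 16.2 / 3053
Q = 59.87 kW

59.87


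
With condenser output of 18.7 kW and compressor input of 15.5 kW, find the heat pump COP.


COP_hp = Q_cond / W
COP_hp = 18.7 / 15.5
COP_hp = 1.206

1.206


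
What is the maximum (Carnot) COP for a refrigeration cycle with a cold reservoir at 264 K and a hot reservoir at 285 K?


dT = 285 - 264 = 21 K
COP_carnot = T_cold / dT = 264 / 21
COP_carnot = 12.571

12.571


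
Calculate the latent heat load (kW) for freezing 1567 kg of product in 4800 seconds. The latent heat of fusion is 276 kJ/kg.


Q_lat = m * h_fg / t
Q_lat = 1567 * 276 / 4800
Q_lat = 90.1 kW

90.1


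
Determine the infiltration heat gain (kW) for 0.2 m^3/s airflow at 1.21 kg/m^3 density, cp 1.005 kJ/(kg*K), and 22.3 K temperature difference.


Q = V_dot * rho * cp * dT
Q = 0.2 * 1.21 * 1.005 * 22.3
Q = 5.424 kW

5.424


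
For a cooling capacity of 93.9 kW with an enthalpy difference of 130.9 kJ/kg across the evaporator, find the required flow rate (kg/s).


m_dot = Q / dh
m_dot = 93.9 / 130.9
m_dot = 0.7173 kg/s

0.7173


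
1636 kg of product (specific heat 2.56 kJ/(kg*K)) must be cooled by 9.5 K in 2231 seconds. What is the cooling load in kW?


Q = m * cp * dT / t
Q = 1636 * 2.56 * 9.5 / 2231
Q = 17.834 kW

17.834


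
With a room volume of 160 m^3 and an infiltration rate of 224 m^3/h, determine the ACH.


ACH = flow / volume
ACH = 224 / 160
ACH = 1.4

1.4


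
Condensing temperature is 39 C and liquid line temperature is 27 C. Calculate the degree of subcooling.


Subcooling = T_cond - T_liquid
Subcooling = 39 - 27
Subcooling = 12 K

12


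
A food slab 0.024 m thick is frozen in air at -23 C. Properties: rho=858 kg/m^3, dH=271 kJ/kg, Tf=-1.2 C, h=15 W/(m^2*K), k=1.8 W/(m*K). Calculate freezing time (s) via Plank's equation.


dT = -1.2 - (-23) = 21.8 K
term1 = a/(2h) = 0.024/(2*15) = 0.0008
term2 = a^2/(8k) = 0.024^2/(8*1.8) = 0.00004
t = rho*dH*1000/dT * (term1 + term2)
t = 858*271*1000/21.8 * (0.0008 + 0.00004)
t = 8959 s

8959


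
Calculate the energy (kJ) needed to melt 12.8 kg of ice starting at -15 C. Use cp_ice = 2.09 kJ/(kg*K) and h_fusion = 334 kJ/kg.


Sensible heat = cp * dT = 2.09 * 15 = 31.35 kJ/kg
Total per kg = 31.35 + 334 = 365.35 kJ/kg
Q = m * total = 12.8 * 365.35
Q = 4676.5 kJ

4676.5


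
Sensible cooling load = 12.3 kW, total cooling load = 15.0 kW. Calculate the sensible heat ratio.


SHR = Q_sensible / Q_total
SHR = 12.3 / 15.0
SHR = 0.82

0.82


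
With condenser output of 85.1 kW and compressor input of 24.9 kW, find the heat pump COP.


COP_hp = Q_cond / W
COP_hp = 85.1 / 24.9
COP_hp = 3.418

3.418


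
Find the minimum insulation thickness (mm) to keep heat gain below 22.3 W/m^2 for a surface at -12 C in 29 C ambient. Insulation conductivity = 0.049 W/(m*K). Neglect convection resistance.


dT = 29 - (-12) = 41 K
thickness = k * dT / q_max * 1000
thickness = 0.049 * 41 / 22.3 * 1000
thickness = 90.1 mm

90.1


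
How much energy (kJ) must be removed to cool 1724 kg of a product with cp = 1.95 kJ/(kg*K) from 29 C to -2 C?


dT = 29 - (-2) = 31 K
Q = m * cp * dT = 1724 * 1.95 * 31
Q = 104216 kJ

104216


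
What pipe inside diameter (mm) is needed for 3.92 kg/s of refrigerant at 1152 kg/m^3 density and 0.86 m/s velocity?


A = m_dot / (rho * v) = 3.92 / (1152 * 0.86) = 0.003956718346 m^2
d = sqrt(4*A/pi) * 1000
d = 71.0 mm

71.0


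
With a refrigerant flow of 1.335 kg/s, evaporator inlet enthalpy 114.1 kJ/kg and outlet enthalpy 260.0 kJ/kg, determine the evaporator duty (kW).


dh = 260.0 - 114.1 = 145.9 kJ/kg
Q_evap = m_dot * dh = 1.335 * 145.9
Q_evap = 194.78 kW

194.78


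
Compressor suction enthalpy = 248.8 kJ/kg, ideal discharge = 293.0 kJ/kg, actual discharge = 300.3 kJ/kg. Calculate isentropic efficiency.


dh_ideal = 293.0 - 248.8 = 44.2 kJ/kg
dh_actual = 300.3 - 248.8 = 51.5 kJ/kg
eta_s = dh_ideal / dh_actual = 44.2 / 51.5
eta_s = 0.8583

0.8583


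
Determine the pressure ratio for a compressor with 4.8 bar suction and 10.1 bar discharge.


PR = P_high / P_low
PR = 10.1 / 4.8
PR = 2.104

2.104


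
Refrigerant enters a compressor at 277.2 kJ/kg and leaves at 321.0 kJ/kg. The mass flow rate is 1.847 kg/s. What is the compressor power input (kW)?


dh = 321.0 - 277.2 = 43.8 kJ/kg
W = m_dot * dh = 1.847 * 43.8 = 80.9 kW

80.9


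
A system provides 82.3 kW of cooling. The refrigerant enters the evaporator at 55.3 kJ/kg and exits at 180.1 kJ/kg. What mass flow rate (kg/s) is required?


dh = 180.1 - 55.3 = 124.8 kJ/kg
m_dot = Q / dh = 82.3 / 124.8 = 0.6595 kg/s

0.6595


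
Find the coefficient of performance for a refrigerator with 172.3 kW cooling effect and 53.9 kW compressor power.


COP = Q_evap / W
COP = 172.3 / 53.9
COP = 3.197

3.197


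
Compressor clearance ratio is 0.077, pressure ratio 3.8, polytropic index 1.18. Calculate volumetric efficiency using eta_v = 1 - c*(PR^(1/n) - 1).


PR^(1/n) = 3.8^(1/1.18) = 3.09985965
eta_v = 1 - 0.077 * (3.09985965 - 1)
eta_v = 0.8383

0.8383


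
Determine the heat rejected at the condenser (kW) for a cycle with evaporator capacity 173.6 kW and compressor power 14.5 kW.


Q_cond = Q_evap + W
Q_cond = 173.6 + 14.5
Q_cond = 188.1 kW

188.1


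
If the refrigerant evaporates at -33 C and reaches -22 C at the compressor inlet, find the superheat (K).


Superheat = T_suction - T_evap
Superheat = -22 - (-33)
Superheat = 11 K

11


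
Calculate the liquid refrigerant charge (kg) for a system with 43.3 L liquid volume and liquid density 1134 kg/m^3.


Charge = V * rho / 1000
Charge = 43.3 * 1134 / 1000
Charge = 49.1 kg

49.1


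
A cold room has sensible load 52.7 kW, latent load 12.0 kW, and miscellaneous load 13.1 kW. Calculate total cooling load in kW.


Q_total = Q_s + Q_l + Q_misc
Q_total = 52.7 + 12.0 + 13.1
Q_total = 77.8 kW

77.8


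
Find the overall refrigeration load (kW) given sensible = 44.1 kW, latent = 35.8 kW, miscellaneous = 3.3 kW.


Q_total = Q_s + Q_l + Q_misc
Q_total = 44.1 + 35.8 + 3.3
Q_total = 83.2 kW

83.2


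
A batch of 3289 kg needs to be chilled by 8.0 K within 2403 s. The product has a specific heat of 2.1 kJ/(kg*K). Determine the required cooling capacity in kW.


Q = m * cp * dT / t
Q = 3289 * 2.1 * 8.0 / 2403
Q = 22.994 kW

22.994


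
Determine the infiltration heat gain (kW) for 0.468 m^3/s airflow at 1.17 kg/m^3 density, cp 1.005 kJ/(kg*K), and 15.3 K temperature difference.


Q = V_dot * rho * cp * dT
Q = 0.468 * 1.17 * 1.005 * 15.3
Q = 8.42 kW

8.42


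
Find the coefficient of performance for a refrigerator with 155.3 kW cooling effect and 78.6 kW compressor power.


COP = Q_evap / W
COP = 155.3 / 78.6
COP = 1.976

1.976


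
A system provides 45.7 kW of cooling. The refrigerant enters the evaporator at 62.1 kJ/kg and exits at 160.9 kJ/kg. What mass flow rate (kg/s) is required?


dh = 160.9 - 62.1 = 98.8 kJ/kg
m_dot = Q / dh = 45.7 / 98.8 = 0.4626 kg/s

0.4626


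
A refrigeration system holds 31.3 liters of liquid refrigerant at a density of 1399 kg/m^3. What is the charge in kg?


Charge = V * rho / 1000
Charge = 31.3 * 1399 / 1000
Charge = 43.79 kg

43.79


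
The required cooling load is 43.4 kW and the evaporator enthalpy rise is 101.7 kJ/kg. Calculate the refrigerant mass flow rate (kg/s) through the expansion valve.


m_dot = Q / dh
m_dot = 43.4 / 101.7
m_dot = 0.4267 kg/s

0.4267


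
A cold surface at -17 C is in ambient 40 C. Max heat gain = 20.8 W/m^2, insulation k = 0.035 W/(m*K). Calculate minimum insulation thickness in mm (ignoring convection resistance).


dT = 40 - (-17) = 57 K
thickness = k * dT / q_max * 1000
thickness = 0.035 * 57 / 20.8 * 1000
thickness = 95.9 mm

95.9


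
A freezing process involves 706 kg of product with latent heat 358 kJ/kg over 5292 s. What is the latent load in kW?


Q_lat = m * h_fg / t
Q_lat = 706 * 358 / 5292
Q_lat = 47.76 kW

47.76


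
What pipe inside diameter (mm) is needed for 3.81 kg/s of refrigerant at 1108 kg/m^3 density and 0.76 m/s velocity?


A = m_dot / (rho * v) = 3.81 / (1108 * 0.76) = 0.004524510735 m^2
d = sqrt(4*A/pi) * 1000
d = 75.9 mm

75.9


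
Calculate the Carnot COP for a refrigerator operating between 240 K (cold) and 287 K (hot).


dT = 287 - 240 = 47 K
COP_carnot = T_cold / dT = 240 / 47
COP_carnot = 5.106

5.106


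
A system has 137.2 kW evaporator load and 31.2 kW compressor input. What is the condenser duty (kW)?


Q_cond = Q_evap + W
Q_cond = 137.2 + 31.2
Q_cond = 168.4 kW

168.4


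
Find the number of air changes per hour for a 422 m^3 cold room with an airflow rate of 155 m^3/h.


ACH = flow / volume
ACH = 155 / 422
ACH = 0.367

0.367


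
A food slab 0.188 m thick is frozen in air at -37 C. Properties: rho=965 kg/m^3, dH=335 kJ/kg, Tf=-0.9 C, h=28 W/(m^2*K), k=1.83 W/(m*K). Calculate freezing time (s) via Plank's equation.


dT = -0.9 - (-37) = 36.1 K
term1 = a/(2h) = 0.188/(2*28) = 0.003357142857
term2 = a^2/(8k) = 0.188^2/(8*1.83) = 0.00241420765
t = rho*dH*1000/dT * (term1 + term2)
t = 965*335*1000/36.1 * (0.003357142857 + 0.00241420765)
t = 51682 s

51682


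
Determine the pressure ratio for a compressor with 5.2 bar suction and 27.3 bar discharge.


PR = P_high / P_low
PR = 27.3 / 5.2
PR = 5.25

5.25


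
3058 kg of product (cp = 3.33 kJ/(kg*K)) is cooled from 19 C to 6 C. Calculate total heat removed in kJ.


dT = 19 - (6) = 13 K
Q = m * cp * dT = 3058 * 3.33 * 13
Q = 132381 kJ

132381


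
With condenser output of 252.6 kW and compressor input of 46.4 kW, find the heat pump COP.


COP_hp = Q_cond / W
COP_hp = 252.6 / 46.4
COP_hp = 5.444

5.444


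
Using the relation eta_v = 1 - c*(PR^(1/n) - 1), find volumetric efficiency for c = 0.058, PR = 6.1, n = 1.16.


PR^(1/n) = 6.1^(1/1.16) = 4.75344506
eta_v = 1 - 0.058 * (4.75344506 - 1)
eta_v = 0.7823

0.7823


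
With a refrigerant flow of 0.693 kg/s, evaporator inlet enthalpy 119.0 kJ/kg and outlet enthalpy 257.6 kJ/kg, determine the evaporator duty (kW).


dh = 257.6 - 119.0 = 138.6 kJ/kg
Q_evap = m_dot * dh = 0.693 * 138.6
Q_evap = 96.05 kW

96.05


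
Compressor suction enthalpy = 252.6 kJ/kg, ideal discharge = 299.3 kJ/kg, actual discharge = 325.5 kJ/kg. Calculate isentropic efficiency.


dh_ideal = 299.3 - 252.6 = 46.7 kJ/kg
dh_actual = 325.5 - 252.6 = 72.9 kJ/kg
eta_s = dh_ideal / dh_actual = 46.7 / 72.9
eta_s = 0.6406

0.6406


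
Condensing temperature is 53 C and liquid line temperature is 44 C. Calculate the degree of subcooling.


Subcooling = T_cond - T_liquid
Subcooling = 53 - 44
Subcooling = 9 K

9


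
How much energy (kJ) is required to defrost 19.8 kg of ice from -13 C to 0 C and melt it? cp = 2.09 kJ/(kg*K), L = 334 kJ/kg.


Sensible heat = cp * dT = 2.09 * 13 = 27.17 kJ/kg
Total per kg = 27.17 + 334 = 361.17 kJ/kg
Q = m * total = 19.8 * 361.17
Q = 7151.2 kJ

7151.2


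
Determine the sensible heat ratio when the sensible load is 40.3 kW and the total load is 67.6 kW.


SHR = Q_sensible / Q_total
SHR = 40.3 / 67.6
SHR = 0.596

0.596


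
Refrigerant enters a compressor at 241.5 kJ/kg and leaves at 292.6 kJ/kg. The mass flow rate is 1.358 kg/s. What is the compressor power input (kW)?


dh = 292.6 - 241.5 = 51.1 kJ/kg
W = m_dot * dh = 1.358 * 51.1 = 69.39 kW

69.39


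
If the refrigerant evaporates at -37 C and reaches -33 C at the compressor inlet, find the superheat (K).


Superheat = T_suction - T_evap
Superheat = -33 - (-37)
Superheat = 4 K

4


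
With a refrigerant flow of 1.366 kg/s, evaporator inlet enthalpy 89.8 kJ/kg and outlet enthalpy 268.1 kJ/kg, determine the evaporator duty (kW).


dh = 268.1 - 89.8 = 178.3 kJ/kg
Q_evap = m_dot * dh = 1.366 * 178.3
Q_evap = 243.56 kW

243.56


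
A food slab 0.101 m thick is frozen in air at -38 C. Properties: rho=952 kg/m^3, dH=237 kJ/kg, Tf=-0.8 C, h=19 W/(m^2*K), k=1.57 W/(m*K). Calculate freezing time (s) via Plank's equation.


dT = -0.8 - (-38) = 37.2 K
term1 = a/(2h) = 0.101/(2*19) = 0.002657894737
term2 = a^2/(8k) = 0.101^2/(8*1.57) = 0.0008121815287
t = rho*dH*1000/dT * (term1 + term2)
t = 952*237*1000/37.2 * (0.002657894737 + 0.0008121815287)
t = 21047 s

21047


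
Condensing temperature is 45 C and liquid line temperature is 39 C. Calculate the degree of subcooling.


Subcooling = T_cond - T_liquid
Subcooling = 45 - 39
Subcooling = 6 K

6


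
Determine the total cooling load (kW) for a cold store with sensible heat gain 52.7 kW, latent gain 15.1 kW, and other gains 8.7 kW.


Q_total = Q_s + Q_l + Q_misc
Q_total = 52.7 + 15.1 + 8.7
Q_total = 76.5 kW

76.5


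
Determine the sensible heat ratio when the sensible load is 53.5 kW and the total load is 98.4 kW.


SHR = Q_sensible / Q_total
SHR = 53.5 / 98.4
SHR = 0.544

0.544


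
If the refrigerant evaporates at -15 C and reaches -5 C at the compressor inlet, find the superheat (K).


Superheat = T_suction - T_evap
Superheat = -5 - (-15)
Superheat = 10 K

10


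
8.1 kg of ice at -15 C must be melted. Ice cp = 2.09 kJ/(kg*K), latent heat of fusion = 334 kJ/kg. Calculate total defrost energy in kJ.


Sensible heat = cp * dT = 2.09 * 15 = 31.35 kJ/kg
Total per kg = 31.35 + 334 = 365.35 kJ/kg
Q = m * total = 8.1 * 365.35
Q = 2959.3 kJ

2959.3


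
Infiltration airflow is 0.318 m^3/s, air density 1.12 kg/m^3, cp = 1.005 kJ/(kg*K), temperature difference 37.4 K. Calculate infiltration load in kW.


Q = V_dot * rho * cp * dT
Q = 0.318 * 1.12 * 1.005 * 37.4
Q = 13.387 kW

13.387


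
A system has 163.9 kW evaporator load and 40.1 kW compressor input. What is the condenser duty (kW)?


Q_cond = Q_evap + W
Q_cond = 163.9 + 40.1
Q_cond = 204.0 kW

204.0


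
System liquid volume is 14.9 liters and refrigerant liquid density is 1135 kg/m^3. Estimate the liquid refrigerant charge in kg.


Charge = V * rho / 1000
Charge = 14.9 * 1135 / 1000
Charge = 16.91 kg

16.91


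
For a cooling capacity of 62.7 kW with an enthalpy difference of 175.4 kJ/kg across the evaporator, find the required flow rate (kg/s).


m_dot = Q / dh
m_dot = 62.7 / 175.4
m_dot = 0.3575 kg/s

0.3575


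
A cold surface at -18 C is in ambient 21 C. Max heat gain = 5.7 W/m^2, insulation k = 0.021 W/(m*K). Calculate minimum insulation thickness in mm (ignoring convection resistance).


dT = 21 - (-18) = 39 K
thickness = k * dT / q_max * 1000
thickness = 0.021 * 39 / 5.7 * 1000
thickness = 143.7 mm

143.7


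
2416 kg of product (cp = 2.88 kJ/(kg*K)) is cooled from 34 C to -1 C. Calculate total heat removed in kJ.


dT = 34 - (-1) = 35 K
Q = m * cp * dT = 2416 * 2.88 * 35
Q = 243533 kJ

243533


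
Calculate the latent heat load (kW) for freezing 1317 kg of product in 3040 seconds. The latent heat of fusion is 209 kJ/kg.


Q_lat = m * h_fg / t
Q_lat = 1317 * 209 / 3040
Q_lat = 90.54 kW

90.54


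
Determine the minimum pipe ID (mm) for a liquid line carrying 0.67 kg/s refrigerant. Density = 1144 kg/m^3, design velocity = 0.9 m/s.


A = m_dot / (rho * v) = 0.67 / (1144 * 0.9) = 0.0006507381507 m^2
d = sqrt(4*A/pi) * 1000
d = 28.8 mm

28.8


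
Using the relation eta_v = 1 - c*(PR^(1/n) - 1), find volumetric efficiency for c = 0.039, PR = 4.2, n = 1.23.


PR^(1/n) = 4.2^(1/1.23) = 3.21149123
eta_v = 1 - 0.039 * (3.21149123 - 1)
eta_v = 0.9138

0.9138


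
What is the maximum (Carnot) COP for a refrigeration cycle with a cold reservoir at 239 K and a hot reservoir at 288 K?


dT = 288 - 239 = 49 K
COP_carnot = T_cold / dT = 239 / 49
COP_carnot = 4.878

4.878


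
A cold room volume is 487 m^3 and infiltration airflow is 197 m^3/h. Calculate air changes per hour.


ACH = flow / volume
ACH = 197 / 487
ACH = 0.405

0.405


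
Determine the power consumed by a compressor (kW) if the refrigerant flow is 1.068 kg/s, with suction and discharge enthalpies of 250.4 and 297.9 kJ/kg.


dh = 297.9 - 250.4 = 47.5 kJ/kg
W = m_dot * dh = 1.068 * 47.5 = 50.73 kW

50.73


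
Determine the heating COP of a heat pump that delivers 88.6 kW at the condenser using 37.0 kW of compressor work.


COP_hp = Q_cond / W
COP_hp = 88.6 / 37.0
COP_hp = 2.395

2.395


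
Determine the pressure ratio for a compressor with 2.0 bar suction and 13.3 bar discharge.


PR = P_high / P_low
PR = 13.3 / 2.0
PR = 6.65

6.65


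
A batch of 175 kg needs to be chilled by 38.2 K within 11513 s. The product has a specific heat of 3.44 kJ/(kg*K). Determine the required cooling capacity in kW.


Q = m * cp * dT / t
Q = 175 * 3.44 * 38.2 / 11513
Q = 1.997 kW

1.997


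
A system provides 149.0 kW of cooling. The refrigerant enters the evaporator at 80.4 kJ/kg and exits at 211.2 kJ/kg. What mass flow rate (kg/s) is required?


dh = 211.2 - 80.4 = 130.8 kJ/kg
m_dot = Q / dh = 149.0 / 130.8 = 1.1391 kg/s

1.1391


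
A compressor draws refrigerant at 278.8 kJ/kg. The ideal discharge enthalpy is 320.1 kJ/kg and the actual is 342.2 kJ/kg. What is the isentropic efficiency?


dh_ideal = 320.1 - 278.8 = 41.3 kJ/kg
dh_actual = 342.2 - 278.8 = 63.4 kJ/kg
eta_s = dh_ideal / dh_actual = 41.3 / 63.4
eta_s = 0.6514

0.6514


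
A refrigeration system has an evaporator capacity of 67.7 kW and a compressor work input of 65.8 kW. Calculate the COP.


COP = Q_evap / W
COP = 67.7 / 65.8
COP = 1.029

1.029


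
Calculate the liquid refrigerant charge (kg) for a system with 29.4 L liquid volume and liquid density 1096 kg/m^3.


Charge = V * rho / 1000
Charge = 29.4 * 1096 / 1000
Charge = 32.22 kg

32.22


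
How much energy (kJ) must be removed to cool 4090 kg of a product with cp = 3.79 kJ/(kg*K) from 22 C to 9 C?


dT = 22 - (9) = 13 K
Q = m * cp * dT = 4090 * 3.79 * 13
Q = 201514 kJ

201514


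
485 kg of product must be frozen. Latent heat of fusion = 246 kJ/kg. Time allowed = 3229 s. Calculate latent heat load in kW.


Q_lat = m * h_fg / t
Q_lat = 485 * 246 / 3229
Q_lat = 36.95 kW

36.95


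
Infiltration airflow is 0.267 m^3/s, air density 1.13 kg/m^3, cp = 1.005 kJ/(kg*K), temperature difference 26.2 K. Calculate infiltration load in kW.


Q = V_dot * rho * cp * dT
Q = 0.267 * 1.13 * 1.005 * 26.2
Q = 7.944 kW

7.944


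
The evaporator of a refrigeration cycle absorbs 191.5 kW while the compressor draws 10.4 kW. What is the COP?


COP = Q_evap / W
COP = 191.5 / 10.4
COP = 18.413

18.413


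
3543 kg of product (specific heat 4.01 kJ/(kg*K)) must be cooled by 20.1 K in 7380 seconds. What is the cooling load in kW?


Q = m * cp * dT / t
Q = 3543 * 4.01 * 20.1 / 7380
Q = 38.695 kW

38.695


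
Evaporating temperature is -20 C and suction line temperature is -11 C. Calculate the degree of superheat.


Superheat = T_suction - T_evap
Superheat = -11 - (-20)
Superheat = 9 K

9


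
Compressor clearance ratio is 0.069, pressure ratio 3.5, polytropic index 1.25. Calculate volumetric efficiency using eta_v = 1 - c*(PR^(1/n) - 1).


PR^(1/n) = 3.5^(1/1.25) = 2.7242969
eta_v = 1 - 0.069 * (2.7242969 - 1)
eta_v = 0.881

0.881


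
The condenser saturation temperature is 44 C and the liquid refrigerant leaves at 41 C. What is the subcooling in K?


Subcooling = T_cond - T_liquid
Subcooling = 44 - 41
Subcooling = 3 K

3


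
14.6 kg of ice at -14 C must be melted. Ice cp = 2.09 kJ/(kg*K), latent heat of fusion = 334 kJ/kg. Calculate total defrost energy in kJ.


Sensible heat = cp * dT = 2.09 * 14 = 29.26 kJ/kg
Total per kg = 29.26 + 334 = 363.26 kJ/kg
Q = m * total = 14.6 * 363.26
Q = 5303.6 kJ

5303.6


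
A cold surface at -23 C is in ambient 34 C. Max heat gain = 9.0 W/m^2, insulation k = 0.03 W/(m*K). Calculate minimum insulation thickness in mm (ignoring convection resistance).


dT = 34 - (-23) = 57 K
thickness = k * dT / q_max * 1000
thickness = 0.03 * 57 / 9.0 * 1000
thickness = 190.0 mm

190.0


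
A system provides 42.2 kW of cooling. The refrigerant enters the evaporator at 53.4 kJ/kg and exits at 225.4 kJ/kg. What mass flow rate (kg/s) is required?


dh = 225.4 - 53.4 = 172.0 kJ/kg
m_dot = Q / dh = 42.2 / 172.0 = 0.2453 kg/s

0.2453


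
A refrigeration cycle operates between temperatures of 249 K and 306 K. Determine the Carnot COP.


dT = 306 - 249 = 57 K
COP_carnot = T_cold / dT = 249 / 57
COP_carnot = 4.368

4.368


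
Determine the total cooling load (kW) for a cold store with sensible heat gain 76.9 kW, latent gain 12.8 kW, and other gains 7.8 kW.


Q_total = Q_s + Q_l + Q_misc
Q_total = 76.9 + 12.8 + 7.8
Q_total = 97.5 kW

97.5


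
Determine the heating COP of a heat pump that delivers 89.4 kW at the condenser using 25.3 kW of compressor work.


COP_hp = Q_cond / W
COP_hp = 89.4 / 25.3
COP_hp = 3.534

3.534


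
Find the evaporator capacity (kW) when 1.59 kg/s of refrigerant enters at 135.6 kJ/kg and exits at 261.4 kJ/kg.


dh = 261.4 - 135.6 = 125.8 kJ/kg
Q_evap = m_dot * dh = 1.59 * 125.8
Q_evap = 200.02 kW

200.02


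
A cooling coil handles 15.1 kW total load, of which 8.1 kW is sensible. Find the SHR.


SHR = Q_sensible / Q_total
SHR = 8.1 / 15.1
SHR = 0.536

0.536


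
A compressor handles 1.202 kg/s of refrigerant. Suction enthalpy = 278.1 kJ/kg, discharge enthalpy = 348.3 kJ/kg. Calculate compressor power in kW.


dh = 348.3 - 278.1 = 70.2 kJ/kg
W = m_dot * dh = 1.202 * 70.2 = 84.38 kW

84.38


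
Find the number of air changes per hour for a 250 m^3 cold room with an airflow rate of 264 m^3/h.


ACH = flow / volume
ACH = 264 / 250
ACH = 1.056

1.056


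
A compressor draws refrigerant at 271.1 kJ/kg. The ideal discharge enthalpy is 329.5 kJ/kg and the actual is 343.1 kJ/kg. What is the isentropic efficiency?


dh_ideal = 329.5 - 271.1 = 58.4 kJ/kg
dh_actual = 343.1 - 271.1 = 72.0 kJ/kg
eta_s = dh_ideal / dh_actual = 58.4 / 72.0
eta_s = 0.8111

0.8111


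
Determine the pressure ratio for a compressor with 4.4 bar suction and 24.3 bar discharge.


PR = P_high / P_low
PR = 24.3 / 4.4
PR = 5.523

5.523


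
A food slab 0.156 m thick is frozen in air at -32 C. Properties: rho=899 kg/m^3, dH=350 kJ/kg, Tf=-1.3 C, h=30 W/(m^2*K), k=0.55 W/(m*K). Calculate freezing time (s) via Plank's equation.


dT = -1.3 - (-32) = 30.7 K
term1 = a/(2h) = 0.156/(2*30) = 0.0026
term2 = a^2/(8k) = 0.156^2/(8*0.55) = 0.005530909091
t = rho*dH*1000/dT * (term1 + term2)
t = 899*350*1000/30.7 * (0.0026 + 0.005530909091)
t = 83335 s

83335
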